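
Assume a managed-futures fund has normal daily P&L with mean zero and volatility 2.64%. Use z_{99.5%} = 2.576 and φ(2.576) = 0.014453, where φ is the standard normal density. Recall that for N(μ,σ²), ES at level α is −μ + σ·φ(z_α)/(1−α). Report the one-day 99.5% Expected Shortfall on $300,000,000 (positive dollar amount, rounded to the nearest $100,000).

$22,900,000

Tail multiplier: φ(z)/(1−α) = 0.014453 / 0.005 = 2.891.
ES = 2.64% × 2.891 = 7.632%.
On $300,000,000: 0.07632 × $300,000,000 = $22,896,000.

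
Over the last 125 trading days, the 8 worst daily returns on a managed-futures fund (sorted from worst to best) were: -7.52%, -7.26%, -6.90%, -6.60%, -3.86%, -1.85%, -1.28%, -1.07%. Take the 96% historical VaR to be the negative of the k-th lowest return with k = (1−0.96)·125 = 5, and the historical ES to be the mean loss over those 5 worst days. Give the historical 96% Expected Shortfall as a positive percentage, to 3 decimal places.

6.428%

The 5 worst returns sum to -32.14%.
ES = −(-32.14%) / 5 = 6.428%.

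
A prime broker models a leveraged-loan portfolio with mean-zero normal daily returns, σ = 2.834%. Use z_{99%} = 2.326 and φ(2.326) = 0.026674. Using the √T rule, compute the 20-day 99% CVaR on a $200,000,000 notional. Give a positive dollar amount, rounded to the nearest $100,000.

σ_{20d} = 2.834% × √20 = 12.674%.
ES multiplier = φ(z)/(1−α) = 0.026674/0.01 = 2.667.
ES = 12.674% × 2.667 = 33.802%; on $200,000,000: $67,604,000.

$67,600,000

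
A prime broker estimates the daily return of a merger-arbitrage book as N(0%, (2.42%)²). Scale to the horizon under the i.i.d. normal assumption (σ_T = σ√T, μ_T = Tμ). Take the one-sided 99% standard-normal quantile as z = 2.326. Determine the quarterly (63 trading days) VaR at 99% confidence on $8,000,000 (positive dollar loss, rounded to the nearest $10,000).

$3,570,000

σ_{63d} = 2.42% × √63 = 19.208%.
VaR = 2.326 × 19.208% = 44.678%.
On $8,000,000: 0.44678 × $8,000,000 = $3,574,240.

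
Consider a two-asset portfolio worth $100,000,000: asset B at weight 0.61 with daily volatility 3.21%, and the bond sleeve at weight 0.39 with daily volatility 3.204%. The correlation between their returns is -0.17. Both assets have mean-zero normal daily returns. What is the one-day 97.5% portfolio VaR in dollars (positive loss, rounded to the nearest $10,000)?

σ_p² = 0.61²·3.21² + 0.39²·3.204² + 2·-0.17·0.61·0.39·3.21·3.204 = 4.5637 (%²).
σ_p = √4.5637 = 2.136%.
At 97.5%, z = 1.960.
VaR = 1.960 × 2.136% = 4.187%; on $100,000,000 that is $4,187,000.

$4,190,000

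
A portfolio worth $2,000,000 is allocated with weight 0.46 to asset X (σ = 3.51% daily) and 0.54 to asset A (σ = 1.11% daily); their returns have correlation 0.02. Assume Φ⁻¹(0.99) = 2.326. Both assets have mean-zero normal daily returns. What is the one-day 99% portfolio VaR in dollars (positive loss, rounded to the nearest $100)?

σ_p² = 0.46²·3.51² + 0.54²·1.11² + 2·0.02·0.46·0.54·3.51·1.11 = 3.0049 (%²).
σ_p = √3.0049 = 1.733%.
VaR = 2.326 × 1.733% = 4.031%; on $2,000,000 that is $80,620.

$80,600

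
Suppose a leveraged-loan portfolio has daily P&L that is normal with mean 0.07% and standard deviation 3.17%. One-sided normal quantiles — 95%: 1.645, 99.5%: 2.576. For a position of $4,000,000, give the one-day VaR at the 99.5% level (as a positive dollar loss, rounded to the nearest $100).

VaR = −μ + z·σ = −(0.07%) + 2.576 × 3.17% = 8.096%.
On $4,000,000: 0.08096 × $4,000,000 = $323,840.

$323,800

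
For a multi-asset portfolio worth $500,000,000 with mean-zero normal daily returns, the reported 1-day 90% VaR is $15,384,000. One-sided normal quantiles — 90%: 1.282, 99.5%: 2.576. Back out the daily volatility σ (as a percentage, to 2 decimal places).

2.40%

VaR as a fraction: $15,384,000 / $500,000,000 = 3.077%.
σ = VaR / z = 3.077% / 1.282 = 2.400%.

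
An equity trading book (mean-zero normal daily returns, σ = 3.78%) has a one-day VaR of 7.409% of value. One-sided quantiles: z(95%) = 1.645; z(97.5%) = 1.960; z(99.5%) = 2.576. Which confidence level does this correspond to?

Implied z = VaR/σ = 7.409 / 3.78 = 1.960.
This matches z(97.5%) = 1.960.

97.5%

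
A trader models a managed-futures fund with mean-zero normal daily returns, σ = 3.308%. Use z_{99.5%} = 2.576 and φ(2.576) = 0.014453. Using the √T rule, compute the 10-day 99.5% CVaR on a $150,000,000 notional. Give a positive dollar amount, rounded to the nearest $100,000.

σ_{10d} = 3.308% × √10 = 10.461%.
ES multiplier = φ(z)/(1−α) = 0.014453/0.005 = 2.891.
ES = 10.461% × 2.891 = 30.243%; on $150,000,000: $45,364,500.

$45,400,000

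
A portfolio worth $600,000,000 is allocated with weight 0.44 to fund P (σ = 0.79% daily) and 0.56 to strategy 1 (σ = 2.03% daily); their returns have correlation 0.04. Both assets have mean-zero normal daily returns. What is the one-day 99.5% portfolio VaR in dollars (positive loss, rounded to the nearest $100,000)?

$18,600,000

σ_p² = 0.44²·0.79² + 0.56²·2.03² + 2·0.04·0.44·0.56·0.79·2.03 = 1.4448 (%²).
σ_p = √1.4448 = 1.202%.
At 99.5%, z = 2.576.
VaR = 2.576 × 1.202% = 3.096%; on $600,000,000 that is $18,576,000.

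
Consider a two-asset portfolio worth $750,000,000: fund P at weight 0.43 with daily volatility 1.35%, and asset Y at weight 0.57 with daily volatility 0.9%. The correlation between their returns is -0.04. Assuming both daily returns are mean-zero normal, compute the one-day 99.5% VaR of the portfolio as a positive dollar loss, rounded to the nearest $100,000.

$14,700,000

σ_p² = 0.43²·1.35² + 0.57²·0.9² + 2·-0.04·0.43·0.57·1.35·0.9 = 0.5763 (%²).
σ_p = √0.5763 = 0.759%.
At 99.5%, z = 2.576.
VaR = 2.576 × 0.759% = 1.955%; on $750,000,000 that is $14,662,500.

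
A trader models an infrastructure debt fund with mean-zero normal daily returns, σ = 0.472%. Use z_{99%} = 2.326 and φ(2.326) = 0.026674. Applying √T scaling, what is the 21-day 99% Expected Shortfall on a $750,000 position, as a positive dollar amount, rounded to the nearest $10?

σ_{21d} = 0.472% × √21 = 2.163%.
ES multiplier = φ(z)/(1−α) = 0.026674/0.01 = 2.667.
ES = 2.163% × 2.667 = 5.769%; on $750,000: $43,268.

$43,270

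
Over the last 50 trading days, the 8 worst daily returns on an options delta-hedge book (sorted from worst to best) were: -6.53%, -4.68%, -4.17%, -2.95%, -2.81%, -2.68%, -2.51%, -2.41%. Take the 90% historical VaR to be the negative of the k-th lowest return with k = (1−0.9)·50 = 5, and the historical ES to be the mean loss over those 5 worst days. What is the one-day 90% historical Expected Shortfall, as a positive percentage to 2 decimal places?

The 5 worst returns sum to -21.14%.
ES = −(-21.14%) / 5 = 4.228% ≈ 4.23%.

4.23%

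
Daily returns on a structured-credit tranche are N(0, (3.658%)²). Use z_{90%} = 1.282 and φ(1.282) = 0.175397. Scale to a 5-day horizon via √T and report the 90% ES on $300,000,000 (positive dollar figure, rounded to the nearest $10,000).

σ_{5d} = 3.658% × √5 = 8.180%.
ES multiplier = φ(z)/(1−α) = 0.175397/0.1 = 1.754.
ES = 8.180% × 1.754 = 14.348%; on $300,000,000: $43,044,000.

$43,040,000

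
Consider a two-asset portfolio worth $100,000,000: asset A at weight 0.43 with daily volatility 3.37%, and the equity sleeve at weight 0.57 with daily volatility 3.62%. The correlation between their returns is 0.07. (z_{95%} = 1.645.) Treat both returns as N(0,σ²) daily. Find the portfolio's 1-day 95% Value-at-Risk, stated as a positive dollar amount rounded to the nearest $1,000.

$4,282,000

σ_p² = 0.43²·3.37² + 0.57²·3.62² + 2·0.07·0.43·0.57·3.37·3.62 = 6.7761 (%²).
σ_p = √6.7761 = 2.603%.
VaR = 1.645 × 2.603% = 4.282%; on $100,000,000 that is $4,282,000.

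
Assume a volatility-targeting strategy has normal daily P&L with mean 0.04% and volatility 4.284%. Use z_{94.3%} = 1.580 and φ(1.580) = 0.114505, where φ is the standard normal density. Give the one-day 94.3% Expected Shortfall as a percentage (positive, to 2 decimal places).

8.57%

Tail multiplier: φ(z)/(1−α) = 0.114505 / 0.057 = 2.009.
ES = −(0.04%) + 4.284% × 2.009 = 8.567%.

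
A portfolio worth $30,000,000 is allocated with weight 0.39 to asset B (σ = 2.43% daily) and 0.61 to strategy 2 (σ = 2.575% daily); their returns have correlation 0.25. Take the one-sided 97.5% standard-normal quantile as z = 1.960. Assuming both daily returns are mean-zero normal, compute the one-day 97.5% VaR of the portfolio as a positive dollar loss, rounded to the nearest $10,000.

$1,190,000

σ_p² = 0.39²·2.43² + 0.61²·2.575² + 2·0.25·0.39·0.61·2.43·2.575 = 4.1097 (%²).
σ_p = √4.1097 = 2.027%.
VaR = 1.960 × 2.027% = 3.973%; on $30,000,000 that is $1,191,900.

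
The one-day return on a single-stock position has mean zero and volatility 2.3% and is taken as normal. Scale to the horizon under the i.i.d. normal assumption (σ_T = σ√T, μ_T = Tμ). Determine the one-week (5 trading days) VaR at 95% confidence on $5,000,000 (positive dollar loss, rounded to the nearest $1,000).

$423,000

At 95%, z = 1.645.
σ_{5d} = 2.3% × √5 = 5.143%.
VaR = 1.645 × 5.143% = 8.460%.
On $5,000,000: 0.08460 × $5,000,000 = $423,000.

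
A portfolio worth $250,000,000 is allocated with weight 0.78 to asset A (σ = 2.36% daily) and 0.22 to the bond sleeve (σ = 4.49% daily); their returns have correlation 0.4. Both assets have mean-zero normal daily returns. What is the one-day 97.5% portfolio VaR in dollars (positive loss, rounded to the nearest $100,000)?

$11,800,000

σ_p² = 0.78²·2.36² + 0.22²·4.49² + 2·0.4·0.78·0.22·2.36·4.49 = 5.8190 (%²).
σ_p = √5.8190 = 2.412%.
At 97.5%, z = 1.960.
VaR = 1.960 × 2.412% = 4.728%; on $250,000,000 that is $11,820,000.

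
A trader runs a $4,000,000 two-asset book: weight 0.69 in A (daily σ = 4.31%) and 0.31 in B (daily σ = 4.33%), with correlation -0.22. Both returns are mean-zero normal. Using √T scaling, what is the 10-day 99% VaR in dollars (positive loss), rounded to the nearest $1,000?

σ_p = √(0.69²·4.31² + 0.31²·4.33² + 2·-0.22·0.69·0.31·4.31·4.33) = 2.982%.
σ_{10d} = 2.982% × √10 = 9.430%.
z(99%) = 2.326.
VaR = 2.326 × 9.430% = 21.934%; on $4,000,000 that is $877,360.

$877,000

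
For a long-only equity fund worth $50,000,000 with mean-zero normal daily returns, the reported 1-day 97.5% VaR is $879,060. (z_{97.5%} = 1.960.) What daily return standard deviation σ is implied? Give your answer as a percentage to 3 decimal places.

VaR as a fraction: $879,060 / $50,000,000 = 1.758%.
σ = VaR / z = 1.758% / 1.960 = 0.897%.

0.897%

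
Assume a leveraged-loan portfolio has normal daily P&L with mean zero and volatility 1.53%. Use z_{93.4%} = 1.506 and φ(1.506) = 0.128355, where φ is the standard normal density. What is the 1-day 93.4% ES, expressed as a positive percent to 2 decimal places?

2.98%

Tail multiplier: φ(z)/(1−α) = 0.128355 / 0.066 = 1.945.
ES = 1.53% × 1.945 = 2.976%.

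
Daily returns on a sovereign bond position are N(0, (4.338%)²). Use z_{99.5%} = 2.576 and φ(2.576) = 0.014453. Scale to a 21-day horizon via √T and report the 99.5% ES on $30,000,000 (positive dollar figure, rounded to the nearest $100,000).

$17,200,000

σ_{21d} = 4.338% × √21 = 19.879%.
ES multiplier = φ(z)/(1−α) = 0.014453/0.005 = 2.891.
ES = 19.879% × 2.891 = 57.470%; on $30,000,000: $17,241,000.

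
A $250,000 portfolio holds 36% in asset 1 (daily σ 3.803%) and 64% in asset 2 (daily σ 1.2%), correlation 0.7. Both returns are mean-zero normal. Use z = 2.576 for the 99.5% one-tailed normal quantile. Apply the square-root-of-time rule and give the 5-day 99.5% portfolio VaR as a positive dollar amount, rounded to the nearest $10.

σ_p = √(0.36²·3.803² + 0.64²·1.2² + 2·0.7·0.36·0.64·3.803·1.2) = 1.984%.
σ_{5d} = 1.984% × √5 = 4.436%.
VaR = 2.576 × 4.436% = 11.427%; on $250,000 that is $28,568.

$28,570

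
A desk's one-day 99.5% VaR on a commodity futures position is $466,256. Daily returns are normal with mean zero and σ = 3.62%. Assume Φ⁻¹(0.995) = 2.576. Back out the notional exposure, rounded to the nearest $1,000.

$5,000,000

VaR as a fraction of value: z·σ = 2.576 × 3.62% = 9.32512%.
Position = $466,256 / 0.0932512 = $5,000,000.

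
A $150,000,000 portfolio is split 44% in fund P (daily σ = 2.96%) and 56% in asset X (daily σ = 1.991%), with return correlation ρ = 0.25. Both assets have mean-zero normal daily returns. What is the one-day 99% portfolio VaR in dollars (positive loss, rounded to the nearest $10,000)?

$6,680,000

σ_p² = 0.44²·2.96² + 0.56²·1.991² + 2·0.25·0.44·0.56·2.96·1.991 = 3.6654 (%²).
σ_p = √3.6654 = 1.915%.
At 99%, z = 2.326.
VaR = 2.326 × 1.915% = 4.454%; on $150,000,000 that is $6,681,000.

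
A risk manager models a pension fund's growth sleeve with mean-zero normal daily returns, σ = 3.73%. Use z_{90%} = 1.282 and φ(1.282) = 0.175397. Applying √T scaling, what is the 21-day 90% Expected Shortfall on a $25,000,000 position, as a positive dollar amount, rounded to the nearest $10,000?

σ_{21d} = 3.73% × √21 = 17.093%.
ES multiplier = φ(z)/(1−α) = 0.175397/0.1 = 1.754.
ES = 17.093% × 1.754 = 29.981%; on $25,000,000: $7,495,250.

$7,500,000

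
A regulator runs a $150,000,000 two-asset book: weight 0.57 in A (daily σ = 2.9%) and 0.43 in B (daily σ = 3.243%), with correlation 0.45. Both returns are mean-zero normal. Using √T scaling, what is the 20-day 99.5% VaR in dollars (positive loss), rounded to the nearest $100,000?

$44,900,000

σ_p = √(0.57²·2.9² + 0.43²·3.243² + 2·0.45·0.57·0.43·2.9·3.243) = 2.598%.
σ_{20d} = 2.598% × √20 = 11.619%.
z(99.5%) = 2.576.
VaR = 2.576 × 11.619% = 29.931%; on $150,000,000 that is $44,896,500.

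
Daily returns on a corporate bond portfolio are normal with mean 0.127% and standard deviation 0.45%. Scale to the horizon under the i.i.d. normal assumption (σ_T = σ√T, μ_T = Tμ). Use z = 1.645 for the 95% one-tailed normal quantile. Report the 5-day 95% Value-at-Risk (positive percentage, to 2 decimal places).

1.02%

σ_{5d} = 0.45% × √5 = 1.006%; μ_{5d} = 5 × 0.127% = 0.635%.
VaR = −(0.635%) + 1.645 × 1.006% = 1.020%.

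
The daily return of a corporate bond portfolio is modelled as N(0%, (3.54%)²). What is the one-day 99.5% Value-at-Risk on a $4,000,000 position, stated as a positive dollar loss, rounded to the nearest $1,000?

At 99.5% one-sided, z = 2.576.
VaR = z·σ = 2.576 × 3.54% = 9.119%.
On $4,000,000: 0.09119 × $4,000,000 = $364,760.

$365,000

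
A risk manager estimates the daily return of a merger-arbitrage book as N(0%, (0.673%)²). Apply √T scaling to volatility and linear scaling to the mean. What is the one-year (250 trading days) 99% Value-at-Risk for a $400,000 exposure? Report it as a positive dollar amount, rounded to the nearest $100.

At 99%, z = 2.326.
σ_{250d} = 0.673% × √250 = 10.641%.
VaR = 2.326 × 10.641% = 24.751%.
On $400,000: 0.24751 × $400,000 = $99,004.

$99,000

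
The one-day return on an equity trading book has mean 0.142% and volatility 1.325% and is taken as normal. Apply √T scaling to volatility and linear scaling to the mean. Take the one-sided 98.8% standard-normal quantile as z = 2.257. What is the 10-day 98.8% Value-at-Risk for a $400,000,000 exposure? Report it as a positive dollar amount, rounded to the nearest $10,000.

σ_{10d} = 1.325% × √10 = 4.190%; μ_{10d} = 10 × 0.142% = 1.420%.
VaR = −(1.420%) + 2.257 × 4.190% = 8.037%.
On $400,000,000: 0.08037 × $400,000,000 = $32,148,000.

$32,150,000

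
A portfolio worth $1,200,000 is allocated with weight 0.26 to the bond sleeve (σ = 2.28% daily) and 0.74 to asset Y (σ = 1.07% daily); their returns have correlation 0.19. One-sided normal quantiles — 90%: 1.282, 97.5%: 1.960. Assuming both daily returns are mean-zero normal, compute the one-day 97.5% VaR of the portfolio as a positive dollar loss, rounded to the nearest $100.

σ_p² = 0.26²·2.28² + 0.74²·1.07² + 2·0.19·0.26·0.74·2.28·1.07 = 1.1567 (%²).
σ_p = √1.1567 = 1.076%.
VaR = 1.960 × 1.076% = 2.109%; on $1,200,000 that is $25,308.

$25,300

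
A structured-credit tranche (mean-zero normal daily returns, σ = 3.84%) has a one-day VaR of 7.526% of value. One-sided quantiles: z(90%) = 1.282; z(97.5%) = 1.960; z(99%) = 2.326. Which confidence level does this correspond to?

97.5%

Implied z = VaR/σ = 7.526 / 3.84 = 1.960.
This matches z(97.5%) = 1.960.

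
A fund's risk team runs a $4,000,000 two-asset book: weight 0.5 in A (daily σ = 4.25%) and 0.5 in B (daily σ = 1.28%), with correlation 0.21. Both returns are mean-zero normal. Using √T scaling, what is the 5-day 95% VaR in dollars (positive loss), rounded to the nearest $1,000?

σ_p = √(0.5²·4.25² + 0.5²·1.28² + 2·0.21·0.5·0.5·4.25·1.28) = 2.344%.
σ_{5d} = 2.344% × √5 = 5.241%.
z(95%) = 1.645.
VaR = 1.645 × 5.241% = 8.621%; on $4,000,000 that is $344,840.

$345,000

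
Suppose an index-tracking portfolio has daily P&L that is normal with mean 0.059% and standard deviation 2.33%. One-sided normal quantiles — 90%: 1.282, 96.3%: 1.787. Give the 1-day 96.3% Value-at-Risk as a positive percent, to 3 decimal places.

VaR = −μ + z·σ = −(0.059%) + 1.787 × 2.33% = 4.105%.

4.105%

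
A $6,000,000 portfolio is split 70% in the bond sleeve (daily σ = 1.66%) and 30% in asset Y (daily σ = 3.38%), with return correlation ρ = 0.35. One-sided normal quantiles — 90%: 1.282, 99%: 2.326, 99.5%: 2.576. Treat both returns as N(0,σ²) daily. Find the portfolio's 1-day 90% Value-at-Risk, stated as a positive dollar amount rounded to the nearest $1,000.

$138,000

σ_p² = 0.7²·1.66² + 0.3²·3.38² + 2·0.35·0.7·0.3·1.66·3.38 = 3.2032 (%²).
σ_p = √3.2032 = 1.790%.
VaR = 1.282 × 1.790% = 2.295%; on $6,000,000 that is $137,700.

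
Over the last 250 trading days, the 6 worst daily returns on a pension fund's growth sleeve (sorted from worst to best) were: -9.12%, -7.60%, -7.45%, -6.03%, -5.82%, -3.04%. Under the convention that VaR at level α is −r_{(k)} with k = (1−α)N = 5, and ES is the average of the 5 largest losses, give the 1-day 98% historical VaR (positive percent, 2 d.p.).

5.82%

k = 5; the 5th lowest return is -5.82%, so VaR = 5.82%.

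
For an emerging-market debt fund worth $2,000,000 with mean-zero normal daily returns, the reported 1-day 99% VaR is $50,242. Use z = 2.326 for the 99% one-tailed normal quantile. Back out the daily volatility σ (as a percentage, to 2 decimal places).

1.08%

VaR as a fraction: $50,242 / $2,000,000 = 2.512%.
σ = VaR / z = 2.512% / 2.326 = 1.080%.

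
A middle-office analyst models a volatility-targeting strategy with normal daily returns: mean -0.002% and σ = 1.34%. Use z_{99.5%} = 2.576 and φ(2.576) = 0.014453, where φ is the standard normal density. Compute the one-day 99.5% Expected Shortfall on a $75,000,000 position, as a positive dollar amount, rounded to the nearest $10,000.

$2,910,000

Tail multiplier: φ(z)/(1−α) = 0.014453 / 0.005 = 2.891.
ES = −(-0.002%) + 1.34% × 2.891 = 3.876%.
On $75,000,000: 0.03876 × $75,000,000 = $2,907,000.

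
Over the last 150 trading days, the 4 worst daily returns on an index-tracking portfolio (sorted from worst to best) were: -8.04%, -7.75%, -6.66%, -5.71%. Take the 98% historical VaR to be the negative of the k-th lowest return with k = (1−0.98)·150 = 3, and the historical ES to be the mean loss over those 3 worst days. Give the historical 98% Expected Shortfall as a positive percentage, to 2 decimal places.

The 3 worst returns sum to -22.45%.
ES = −(-22.45%) / 3 = 7.4833…% ≈ 7.48%.

7.48%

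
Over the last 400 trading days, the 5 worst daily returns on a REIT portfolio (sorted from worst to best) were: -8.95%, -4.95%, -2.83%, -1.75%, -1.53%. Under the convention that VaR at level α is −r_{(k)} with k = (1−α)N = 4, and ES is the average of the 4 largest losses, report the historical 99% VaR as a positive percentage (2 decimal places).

k = 4; the 4th lowest return is -1.75%, so VaR = 1.75%.

1.75%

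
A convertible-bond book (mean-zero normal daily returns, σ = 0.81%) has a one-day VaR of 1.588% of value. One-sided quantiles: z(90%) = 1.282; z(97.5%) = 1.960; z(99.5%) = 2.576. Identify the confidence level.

97.5%

Implied z = VaR/σ = 1.588 / 0.81 = 1.960.
This matches z(97.5%) = 1.960.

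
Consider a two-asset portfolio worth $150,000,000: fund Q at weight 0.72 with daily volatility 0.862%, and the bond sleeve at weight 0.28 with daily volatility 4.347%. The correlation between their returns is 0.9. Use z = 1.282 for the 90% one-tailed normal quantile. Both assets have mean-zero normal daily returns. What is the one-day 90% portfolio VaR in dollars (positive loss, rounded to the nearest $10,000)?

$3,450,000

σ_p² = 0.72²·0.862² + 0.28²·4.347² + 2·0.9·0.72·0.28·0.862·4.347 = 3.2264 (%²).
σ_p = √3.2264 = 1.796%.
VaR = 1.282 × 1.796% = 2.302%; on $150,000,000 that is $3,453,000.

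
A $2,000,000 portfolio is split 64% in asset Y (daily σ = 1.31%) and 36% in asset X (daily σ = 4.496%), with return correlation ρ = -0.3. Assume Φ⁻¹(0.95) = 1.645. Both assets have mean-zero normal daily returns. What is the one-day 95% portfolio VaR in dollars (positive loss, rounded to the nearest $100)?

σ_p² = 0.64²·1.31² + 0.36²·4.496² + 2·-0.3·0.64·0.36·1.31·4.496 = 2.5085 (%²).
σ_p = √2.5085 = 1.584%.
VaR = 1.645 × 1.584% = 2.606%; on $2,000,000 that is $52,120.

$52,100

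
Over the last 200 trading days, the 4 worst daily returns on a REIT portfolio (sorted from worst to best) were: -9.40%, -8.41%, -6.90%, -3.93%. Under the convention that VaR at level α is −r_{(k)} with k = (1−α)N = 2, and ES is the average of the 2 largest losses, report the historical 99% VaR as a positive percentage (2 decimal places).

k = 2; the 2nd lowest return is -8.41%, so VaR = 8.41%.

8.41%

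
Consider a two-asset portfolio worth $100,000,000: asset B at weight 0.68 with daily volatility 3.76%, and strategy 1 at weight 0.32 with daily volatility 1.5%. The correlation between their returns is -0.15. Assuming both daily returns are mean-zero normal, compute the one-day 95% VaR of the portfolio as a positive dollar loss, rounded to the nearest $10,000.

$4,160,000

σ_p² = 0.68²·3.76² + 0.32²·1.5² + 2·-0.15·0.68·0.32·3.76·1.5 = 6.3994 (%²).
σ_p = √6.3994 = 2.530%.
At 95%, z = 1.645.
VaR = 1.645 × 2.530% = 4.162%; on $100,000,000 that is $4,162,000.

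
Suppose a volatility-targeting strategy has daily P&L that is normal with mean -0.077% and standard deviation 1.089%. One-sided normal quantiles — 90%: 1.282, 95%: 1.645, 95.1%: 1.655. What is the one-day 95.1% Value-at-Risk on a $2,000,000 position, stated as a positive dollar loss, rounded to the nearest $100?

VaR = −μ + z·σ = −(-0.077%) + 1.655 × 1.089% = 1.879%.
On $2,000,000: 0.01879 × $2,000,000 = $37,580.

$37,600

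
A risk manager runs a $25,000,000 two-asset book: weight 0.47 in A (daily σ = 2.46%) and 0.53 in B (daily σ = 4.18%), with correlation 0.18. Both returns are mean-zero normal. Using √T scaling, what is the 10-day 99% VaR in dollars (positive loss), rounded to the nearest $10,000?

$4,920,000

σ_p = √(0.47²·2.46² + 0.53²·4.18² + 2·0.18·0.47·0.53·2.46·4.18) = 2.677%.
σ_{10d} = 2.677% × √10 = 8.465%.
z(99%) = 2.326.
VaR = 2.326 × 8.465% = 19.690%; on $25,000,000 that is $4,922,500.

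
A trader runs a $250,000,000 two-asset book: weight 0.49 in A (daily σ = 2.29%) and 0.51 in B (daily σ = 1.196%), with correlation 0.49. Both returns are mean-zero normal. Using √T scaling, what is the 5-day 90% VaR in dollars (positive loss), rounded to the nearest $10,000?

σ_p = √(0.49²·2.29² + 0.51²·1.196² + 2·0.49·0.49·0.51·2.29·1.196) = 1.517%.
σ_{5d} = 1.517% × √5 = 3.392%.
z(90%) = 1.282.
VaR = 1.282 × 3.392% = 4.349%; on $250,000,000 that is $10,872,500.

$10,870,000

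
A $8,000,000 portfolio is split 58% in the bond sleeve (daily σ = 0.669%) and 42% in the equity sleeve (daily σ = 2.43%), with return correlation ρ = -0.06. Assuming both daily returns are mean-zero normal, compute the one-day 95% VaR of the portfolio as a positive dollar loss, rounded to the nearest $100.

σ_p² = 0.58²·0.669² + 0.42²·2.43² + 2·-0.06·0.58·0.42·0.669·2.43 = 1.1447 (%²).
σ_p = √1.1447 = 1.070%.
At 95%, z = 1.645.
VaR = 1.645 × 1.070% = 1.760%; on $8,000,000 that is $140,800.

$140,800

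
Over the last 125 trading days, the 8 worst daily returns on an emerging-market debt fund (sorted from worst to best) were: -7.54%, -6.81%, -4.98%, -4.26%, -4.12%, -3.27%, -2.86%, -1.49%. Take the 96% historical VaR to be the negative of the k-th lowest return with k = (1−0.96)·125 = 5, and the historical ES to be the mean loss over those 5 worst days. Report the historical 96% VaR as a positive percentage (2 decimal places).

4.12%

k = 5; the 5th lowest return is -4.12%, so VaR = 4.12%.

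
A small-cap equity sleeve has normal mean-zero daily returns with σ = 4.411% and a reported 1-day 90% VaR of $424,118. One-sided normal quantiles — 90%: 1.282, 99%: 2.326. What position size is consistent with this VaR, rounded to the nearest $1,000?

VaR as a fraction of value: z·σ = 1.282 × 4.411% = 5.6549%.
Position = $424,118 / 0.056549 = $7,500,006.

$7,500,000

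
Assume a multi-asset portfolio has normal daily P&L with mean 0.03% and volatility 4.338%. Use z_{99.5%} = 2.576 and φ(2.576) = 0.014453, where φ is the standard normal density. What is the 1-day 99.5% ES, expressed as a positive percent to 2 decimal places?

12.51%

Tail multiplier: φ(z)/(1−α) = 0.014453 / 0.005 = 2.891.
ES = −(0.03%) + 4.338% × 2.891 = 12.511%.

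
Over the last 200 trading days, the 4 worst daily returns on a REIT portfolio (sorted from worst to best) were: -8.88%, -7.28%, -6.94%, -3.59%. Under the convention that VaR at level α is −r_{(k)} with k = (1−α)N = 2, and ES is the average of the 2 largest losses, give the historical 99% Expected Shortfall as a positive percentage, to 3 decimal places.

8.080%

The 2 worst returns sum to -16.16%.
ES = −(-16.16%) / 2 = 8.08% ≈ 8.080%.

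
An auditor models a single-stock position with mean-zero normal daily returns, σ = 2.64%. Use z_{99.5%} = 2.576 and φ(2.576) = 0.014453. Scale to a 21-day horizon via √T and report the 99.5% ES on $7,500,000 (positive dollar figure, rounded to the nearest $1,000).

$2,623,000

σ_{21d} = 2.64% × √21 = 12.098%.
ES multiplier = φ(z)/(1−α) = 0.014453/0.005 = 2.891.
ES = 12.098% × 2.891 = 34.975%; on $7,500,000: $2,623,125.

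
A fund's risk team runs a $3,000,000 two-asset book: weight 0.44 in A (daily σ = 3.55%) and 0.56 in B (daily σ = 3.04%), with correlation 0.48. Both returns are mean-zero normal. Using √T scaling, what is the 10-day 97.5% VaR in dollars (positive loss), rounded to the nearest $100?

$522,300

σ_p = √(0.44²·3.55² + 0.56²·3.04² + 2·0.48·0.44·0.56·3.55·3.04) = 2.809%.
σ_{10d} = 2.809% × √10 = 8.883%.
z(97.5%) = 1.960.
VaR = 1.960 × 8.883% = 17.411%; on $3,000,000 that is $522,330.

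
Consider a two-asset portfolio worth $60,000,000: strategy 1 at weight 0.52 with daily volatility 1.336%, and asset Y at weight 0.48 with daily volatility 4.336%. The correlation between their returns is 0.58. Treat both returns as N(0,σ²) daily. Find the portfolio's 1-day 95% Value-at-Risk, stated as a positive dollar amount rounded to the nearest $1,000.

σ_p² = 0.52²·1.336² + 0.48²·4.336² + 2·0.58·0.52·0.48·1.336·4.336 = 6.4916 (%²).
σ_p = √6.4916 = 2.548%.
At 95%, z = 1.645.
VaR = 1.645 × 2.548% = 4.191%; on $60,000,000 that is $2,514,600.

$2,515,000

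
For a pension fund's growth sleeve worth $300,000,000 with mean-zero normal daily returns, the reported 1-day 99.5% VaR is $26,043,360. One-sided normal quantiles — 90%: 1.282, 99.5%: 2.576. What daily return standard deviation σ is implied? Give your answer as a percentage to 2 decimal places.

3.37%

VaR as a fraction: $26,043,360 / $300,000,000 = 8.681%.
σ = VaR / z = 8.681% / 2.576 = 3.370%.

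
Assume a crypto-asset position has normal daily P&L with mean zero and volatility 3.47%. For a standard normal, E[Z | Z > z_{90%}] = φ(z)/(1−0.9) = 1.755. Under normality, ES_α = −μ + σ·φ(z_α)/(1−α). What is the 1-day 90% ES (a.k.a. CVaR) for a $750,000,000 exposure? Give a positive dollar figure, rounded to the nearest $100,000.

$45,700,000

ES = 3.47% × 1.755 = 6.090%.
On $750,000,000: 0.06090 × $750,000,000 = $45,675,000.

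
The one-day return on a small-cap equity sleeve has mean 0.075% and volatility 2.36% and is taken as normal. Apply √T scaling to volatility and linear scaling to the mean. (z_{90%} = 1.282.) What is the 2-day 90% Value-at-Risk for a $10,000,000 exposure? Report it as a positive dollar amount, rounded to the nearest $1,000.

σ_{2d} = 2.36% × √2 = 3.338%; μ_{2d} = 2 × 0.075% = 0.150%.
VaR = −(0.150%) + 1.282 × 3.338% = 4.129%.
On $10,000,000: 0.04129 × $10,000,000 = $412,900.

$413,000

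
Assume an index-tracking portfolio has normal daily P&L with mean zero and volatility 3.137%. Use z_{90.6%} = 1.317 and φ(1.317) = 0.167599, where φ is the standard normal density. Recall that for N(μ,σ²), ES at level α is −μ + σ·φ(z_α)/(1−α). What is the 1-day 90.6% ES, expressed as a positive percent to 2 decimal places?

5.59%

Tail multiplier: φ(z)/(1−α) = 0.167599 / 0.094 = 1.783.
ES = 3.137% × 1.783 = 5.593%.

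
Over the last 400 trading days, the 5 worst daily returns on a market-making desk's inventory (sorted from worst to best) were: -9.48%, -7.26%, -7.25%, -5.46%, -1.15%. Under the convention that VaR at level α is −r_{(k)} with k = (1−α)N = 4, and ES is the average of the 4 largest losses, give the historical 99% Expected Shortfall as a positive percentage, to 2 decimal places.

The 4 worst returns sum to -29.45%.
ES = −(-29.45%) / 4 = 7.3625% ≈ 7.36%.

7.36%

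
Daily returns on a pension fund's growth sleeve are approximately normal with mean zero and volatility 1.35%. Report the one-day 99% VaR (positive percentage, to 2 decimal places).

3.14%

At 99% one-sided, z = 2.326.
VaR = z·σ = 2.326 × 1.35% = 3.140%.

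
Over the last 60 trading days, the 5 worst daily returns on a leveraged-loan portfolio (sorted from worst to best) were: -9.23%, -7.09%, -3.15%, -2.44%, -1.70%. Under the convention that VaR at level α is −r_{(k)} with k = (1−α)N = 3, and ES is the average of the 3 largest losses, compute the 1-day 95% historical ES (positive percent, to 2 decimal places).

6.49%

The 3 worst returns sum to -19.47%.
ES = −(-19.47%) / 3 = 6.49%.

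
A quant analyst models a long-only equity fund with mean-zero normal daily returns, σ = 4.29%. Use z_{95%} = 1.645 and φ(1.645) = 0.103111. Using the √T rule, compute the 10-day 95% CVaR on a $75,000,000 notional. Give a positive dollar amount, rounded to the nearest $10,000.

$20,980,000

σ_{10d} = 4.29% × √10 = 13.566%.
ES multiplier = φ(z)/(1−α) = 0.103111/0.05 = 2.062.
ES = 13.566% × 2.062 = 27.973%; on $75,000,000: $20,979,750.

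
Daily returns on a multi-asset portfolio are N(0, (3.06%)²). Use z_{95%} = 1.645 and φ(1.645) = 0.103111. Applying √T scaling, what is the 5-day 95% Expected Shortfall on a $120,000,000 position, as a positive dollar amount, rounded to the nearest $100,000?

$16,900,000

σ_{5d} = 3.06% × √5 = 6.842%.
ES multiplier = φ(z)/(1−α) = 0.103111/0.05 = 2.062.
ES = 6.842% × 2.062 = 14.108%; on $120,000,000: $16,929,600.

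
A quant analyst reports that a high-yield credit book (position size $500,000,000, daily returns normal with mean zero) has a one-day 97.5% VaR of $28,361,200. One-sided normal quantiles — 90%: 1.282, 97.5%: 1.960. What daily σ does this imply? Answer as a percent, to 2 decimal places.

VaR as a fraction: $28,361,200 / $500,000,000 = 5.672%.
σ = VaR / z = 5.672% / 1.960 = 2.894%.

2.89%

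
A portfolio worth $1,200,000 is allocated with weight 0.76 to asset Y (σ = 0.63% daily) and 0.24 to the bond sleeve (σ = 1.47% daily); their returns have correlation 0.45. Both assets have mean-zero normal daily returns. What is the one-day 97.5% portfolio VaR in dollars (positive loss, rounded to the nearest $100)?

$16,700

σ_p² = 0.76²·0.63² + 0.24²·1.47² + 2·0.45·0.76·0.24·0.63·1.47 = 0.5057 (%²).
σ_p = √0.5057 = 0.711%.
At 97.5%, z = 1.960.
VaR = 1.960 × 0.711% = 1.394%; on $1,200,000 that is $16,728.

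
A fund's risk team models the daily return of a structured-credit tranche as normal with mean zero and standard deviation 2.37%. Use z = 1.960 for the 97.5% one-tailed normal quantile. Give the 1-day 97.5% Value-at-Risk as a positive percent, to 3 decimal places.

VaR = z·σ = 1.960 × 2.37% = 4.645%.

4.645%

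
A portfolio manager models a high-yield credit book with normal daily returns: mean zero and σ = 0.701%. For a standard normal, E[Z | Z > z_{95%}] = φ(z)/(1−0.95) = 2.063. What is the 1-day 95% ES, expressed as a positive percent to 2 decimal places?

ES = 0.701% × 2.063 = 1.446%.

1.45%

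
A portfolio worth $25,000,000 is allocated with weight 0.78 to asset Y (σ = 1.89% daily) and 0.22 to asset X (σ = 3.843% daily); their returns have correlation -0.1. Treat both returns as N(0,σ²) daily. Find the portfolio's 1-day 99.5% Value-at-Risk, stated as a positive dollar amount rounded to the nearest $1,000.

$1,046,000

σ_p² = 0.78²·1.89² + 0.22²·3.843² + 2·-0.1·0.78·0.22·1.89·3.843 = 2.6388 (%²).
σ_p = √2.6388 = 1.624%.
At 99.5%, z = 2.576.
VaR = 2.576 × 1.624% = 4.183%; on $25,000,000 that is $1,045,750.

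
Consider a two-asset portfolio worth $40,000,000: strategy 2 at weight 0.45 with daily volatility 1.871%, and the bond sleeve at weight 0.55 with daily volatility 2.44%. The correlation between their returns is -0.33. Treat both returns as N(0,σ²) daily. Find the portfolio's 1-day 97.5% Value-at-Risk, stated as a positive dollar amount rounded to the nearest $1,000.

σ_p² = 0.45²·1.871² + 0.55²·2.44² + 2·-0.33·0.45·0.55·1.871·2.44 = 1.7641 (%²).
σ_p = √1.7641 = 1.328%.
At 97.5%, z = 1.960.
VaR = 1.960 × 1.328% = 2.603%; on $40,000,000 that is $1,041,200.

$1,041,000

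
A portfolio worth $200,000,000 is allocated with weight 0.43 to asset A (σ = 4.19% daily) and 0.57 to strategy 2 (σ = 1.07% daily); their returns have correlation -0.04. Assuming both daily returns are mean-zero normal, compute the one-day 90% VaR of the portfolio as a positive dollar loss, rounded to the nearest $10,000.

$4,820,000

σ_p² = 0.43²·4.19² + 0.57²·1.07² + 2·-0.04·0.43·0.57·4.19·1.07 = 3.5302 (%²).
σ_p = √3.5302 = 1.879%.
At 90%, z = 1.282.
VaR = 1.282 × 1.879% = 2.409%; on $200,000,000 that is $4,818,000.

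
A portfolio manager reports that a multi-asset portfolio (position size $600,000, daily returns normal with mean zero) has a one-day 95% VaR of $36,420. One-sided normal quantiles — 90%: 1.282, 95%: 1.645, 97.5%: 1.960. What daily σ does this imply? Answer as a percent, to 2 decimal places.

VaR as a fraction: $36,420 / $600,000 = 6.070%.
σ = VaR / z = 6.070% / 1.645 = 3.690%.

3.69%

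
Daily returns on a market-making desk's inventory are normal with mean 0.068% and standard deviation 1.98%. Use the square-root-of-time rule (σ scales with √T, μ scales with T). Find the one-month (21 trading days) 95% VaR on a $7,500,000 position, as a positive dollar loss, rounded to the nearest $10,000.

$1,010,000

At 95%, z = 1.645.
σ_{21d} = 1.98% × √21 = 9.073%; μ_{21d} = 21 × 0.068% = 1.428%.
VaR = −(1.428%) + 1.645 × 9.073% = 13.497%.
On $7,500,000: 0.13497 × $7,500,000 = $1,012,275.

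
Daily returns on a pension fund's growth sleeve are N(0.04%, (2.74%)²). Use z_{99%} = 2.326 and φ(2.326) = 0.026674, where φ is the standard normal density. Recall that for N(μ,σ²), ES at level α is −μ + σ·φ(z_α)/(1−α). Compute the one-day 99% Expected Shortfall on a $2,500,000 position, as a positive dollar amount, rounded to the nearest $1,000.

Tail multiplier: φ(z)/(1−α) = 0.026674 / 0.01 = 2.667.
ES = −(0.04%) + 2.74% × 2.667 = 7.268%.
On $2,500,000: 0.07268 × $2,500,000 = $181,700.

$182,000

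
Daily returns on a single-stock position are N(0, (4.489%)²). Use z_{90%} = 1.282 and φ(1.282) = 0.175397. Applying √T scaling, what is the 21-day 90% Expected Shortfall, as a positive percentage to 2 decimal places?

σ_{21d} = 4.489% × √21 = 20.571%.
ES multiplier = φ(z)/(1−α) = 0.175397/0.1 = 1.754.
ES = 20.571% × 1.754 = 36.082%.

36.08%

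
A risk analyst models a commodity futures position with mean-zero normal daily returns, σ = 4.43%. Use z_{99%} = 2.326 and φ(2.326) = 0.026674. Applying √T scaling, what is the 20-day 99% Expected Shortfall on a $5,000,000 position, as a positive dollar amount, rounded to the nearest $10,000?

σ_{20d} = 4.43% × √20 = 19.812%.
ES multiplier = φ(z)/(1−α) = 0.026674/0.01 = 2.667.
ES = 19.812% × 2.667 = 52.839%; on $5,000,000: $2,641,950.

$2,640,000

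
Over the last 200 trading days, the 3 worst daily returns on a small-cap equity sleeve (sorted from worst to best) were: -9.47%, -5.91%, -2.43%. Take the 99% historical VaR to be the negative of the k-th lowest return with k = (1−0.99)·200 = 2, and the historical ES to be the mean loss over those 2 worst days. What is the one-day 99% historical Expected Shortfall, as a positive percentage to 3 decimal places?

7.690%

The 2 worst returns sum to -15.38%.
ES = −(-15.38%) / 2 = 7.69% ≈ 7.690%.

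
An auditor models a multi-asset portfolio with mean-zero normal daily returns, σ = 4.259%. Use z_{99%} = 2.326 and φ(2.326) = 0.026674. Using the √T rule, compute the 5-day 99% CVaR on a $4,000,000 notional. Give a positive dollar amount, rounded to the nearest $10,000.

$1,020,000

σ_{5d} = 4.259% × √5 = 9.523%.
ES multiplier = φ(z)/(1−α) = 0.026674/0.01 = 2.667.
ES = 9.523% × 2.667 = 25.398%; on $4,000,000: $1,015,920.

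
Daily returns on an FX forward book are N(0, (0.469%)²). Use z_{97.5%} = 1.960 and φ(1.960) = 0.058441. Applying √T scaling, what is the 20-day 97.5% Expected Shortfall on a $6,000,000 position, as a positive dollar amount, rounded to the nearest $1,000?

σ_{20d} = 0.469% × √20 = 2.097%.
ES multiplier = φ(z)/(1−α) = 0.058441/0.025 = 2.338.
ES = 2.097% × 2.338 = 4.903%; on $6,000,000: $294,180.

$294,000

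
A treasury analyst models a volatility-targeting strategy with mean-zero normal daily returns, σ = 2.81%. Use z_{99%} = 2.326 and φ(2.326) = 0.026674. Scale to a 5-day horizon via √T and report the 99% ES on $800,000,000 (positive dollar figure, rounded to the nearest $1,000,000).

$134,000,000

σ_{5d} = 2.81% × √5 = 6.283%.
ES multiplier = φ(z)/(1−α) = 0.026674/0.01 = 2.667.
ES = 6.283% × 2.667 = 16.757%; on $800,000,000: $134,056,000.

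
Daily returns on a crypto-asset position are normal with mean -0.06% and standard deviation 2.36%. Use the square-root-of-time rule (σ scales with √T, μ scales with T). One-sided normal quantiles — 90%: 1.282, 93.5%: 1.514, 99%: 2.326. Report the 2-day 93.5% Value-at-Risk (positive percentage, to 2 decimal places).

5.17%

σ_{2d} = 2.36% × √2 = 3.338%; μ_{2d} = 2 × -0.06% = -0.120%.
VaR = −(-0.120%) + 1.514 × 3.338% = 5.174%.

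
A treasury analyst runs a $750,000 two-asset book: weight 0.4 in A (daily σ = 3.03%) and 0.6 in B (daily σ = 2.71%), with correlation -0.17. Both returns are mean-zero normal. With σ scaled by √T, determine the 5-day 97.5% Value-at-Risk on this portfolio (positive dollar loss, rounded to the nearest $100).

σ_p = √(0.4²·3.03² + 0.6²·2.71² + 2·-0.17·0.4·0.6·3.03·2.71) = 1.855%.
σ_{5d} = 1.855% × √5 = 4.148%.
z(97.5%) = 1.960.
VaR = 1.960 × 4.148% = 8.130%; on $750,000 that is $60,975.

$61,000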